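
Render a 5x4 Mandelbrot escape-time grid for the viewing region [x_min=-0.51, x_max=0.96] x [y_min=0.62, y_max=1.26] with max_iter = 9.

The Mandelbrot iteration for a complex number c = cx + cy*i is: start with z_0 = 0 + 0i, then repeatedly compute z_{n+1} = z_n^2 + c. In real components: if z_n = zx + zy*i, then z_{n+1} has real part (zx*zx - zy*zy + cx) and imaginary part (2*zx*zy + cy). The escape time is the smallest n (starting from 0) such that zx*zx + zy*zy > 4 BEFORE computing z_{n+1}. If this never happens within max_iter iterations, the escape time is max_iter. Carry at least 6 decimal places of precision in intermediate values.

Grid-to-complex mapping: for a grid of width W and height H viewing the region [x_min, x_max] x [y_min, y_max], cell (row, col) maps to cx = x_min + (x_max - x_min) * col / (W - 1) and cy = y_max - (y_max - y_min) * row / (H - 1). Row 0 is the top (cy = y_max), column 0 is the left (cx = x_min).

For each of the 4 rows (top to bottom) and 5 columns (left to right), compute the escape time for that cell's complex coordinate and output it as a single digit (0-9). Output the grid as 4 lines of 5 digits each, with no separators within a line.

(row=0, col=0): c = -0.5100 + 1.2600i → escape time 3
(row=0, col=1): c = -0.1425 + 1.2600i → escape time 3
(row=0, col=2): c = 0.2250 + 1.2600i → escape time 2
(row=0, col=3): c = 0.5925 + 1.2600i → escape time 2
(row=0, col=4): c = 0.9600 + 1.2600i → escape time 2
(row=1, col=0): c = -0.5100 + 1.0467i → escape time 4
(row=1, col=1): c = -0.1425 + 1.0467i → escape time 9
(row=1, col=2): c = 0.2250 + 1.0467i → escape time 3
(row=1, col=3): c = 0.5925 + 1.0467i → escape time 2
(row=1, col=4): c = 0.9600 + 1.0467i → escape time 2
(row=2, col=0): c = -0.5100 + 0.8333i → escape time 5
(row=2, col=1): c = -0.1425 + 0.8333i → escape time 9
(row=2, col=2): c = 0.2250 + 0.8333i → escape time 5
(row=2, col=3): c = 0.5925 + 0.8333i → escape time 3
(row=2, col=4): c = 0.9600 + 0.8333i → escape time 2
(row=3, col=0): c = -0.5100 + 0.6200i → escape time 9
(row=3, col=1): c = -0.1425 + 0.6200i → escape time 9
(row=3, col=2): c = 0.2250 + 0.6200i → escape time 9
(row=3, col=3): c = 0.5925 + 0.6200i → escape time 3
(row=3, col=4): c = 0.9600 + 0.6200i → escape time 2

Answer: 33222
49322
59532
99932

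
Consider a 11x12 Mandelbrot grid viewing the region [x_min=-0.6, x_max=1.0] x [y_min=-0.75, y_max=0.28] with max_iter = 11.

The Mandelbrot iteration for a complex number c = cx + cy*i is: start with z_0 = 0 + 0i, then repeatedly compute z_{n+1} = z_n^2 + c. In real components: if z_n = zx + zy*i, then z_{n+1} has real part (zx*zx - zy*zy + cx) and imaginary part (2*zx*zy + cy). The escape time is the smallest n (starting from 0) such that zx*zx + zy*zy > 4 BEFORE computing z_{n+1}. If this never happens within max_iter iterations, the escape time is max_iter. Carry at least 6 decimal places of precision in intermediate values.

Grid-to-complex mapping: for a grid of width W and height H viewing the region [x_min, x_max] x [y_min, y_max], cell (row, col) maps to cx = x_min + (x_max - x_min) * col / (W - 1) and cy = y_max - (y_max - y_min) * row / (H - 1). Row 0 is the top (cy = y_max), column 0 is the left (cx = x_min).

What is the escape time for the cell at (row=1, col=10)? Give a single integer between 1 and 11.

z_0 = 0 + 0i, c = 1.0000 + 0.1864i
Iter 1: z = 1.0000 + 0.1864i, |z|^2 = 1.0347
Iter 2: z = 1.9653 + 0.5591i, |z|^2 = 4.1749
Escaped at iteration 2

Answer: 2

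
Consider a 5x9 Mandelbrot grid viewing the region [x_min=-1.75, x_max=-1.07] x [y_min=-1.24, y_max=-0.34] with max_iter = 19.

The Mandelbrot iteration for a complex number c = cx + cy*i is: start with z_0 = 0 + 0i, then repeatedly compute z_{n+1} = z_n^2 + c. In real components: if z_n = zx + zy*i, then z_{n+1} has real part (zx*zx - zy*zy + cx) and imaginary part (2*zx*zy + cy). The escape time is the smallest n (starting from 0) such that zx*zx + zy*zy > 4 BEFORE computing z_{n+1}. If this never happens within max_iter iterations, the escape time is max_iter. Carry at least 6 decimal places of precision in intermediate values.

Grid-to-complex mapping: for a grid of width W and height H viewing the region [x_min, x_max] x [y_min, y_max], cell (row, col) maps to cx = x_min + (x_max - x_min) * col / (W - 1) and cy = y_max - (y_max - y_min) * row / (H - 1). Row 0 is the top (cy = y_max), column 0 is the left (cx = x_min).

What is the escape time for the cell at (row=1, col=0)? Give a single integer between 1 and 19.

Answer: 3

Derivation:
z_0 = 0 + 0i, c = -1.7500 + -0.4525i
Iter 1: z = -1.7500 + -0.4525i, |z|^2 = 3.2673
Iter 2: z = 1.1077 + 1.1313i, |z|^2 = 2.5068
Iter 3: z = -1.8026 + 2.0538i, |z|^2 = 7.4674
Escaped at iteration 3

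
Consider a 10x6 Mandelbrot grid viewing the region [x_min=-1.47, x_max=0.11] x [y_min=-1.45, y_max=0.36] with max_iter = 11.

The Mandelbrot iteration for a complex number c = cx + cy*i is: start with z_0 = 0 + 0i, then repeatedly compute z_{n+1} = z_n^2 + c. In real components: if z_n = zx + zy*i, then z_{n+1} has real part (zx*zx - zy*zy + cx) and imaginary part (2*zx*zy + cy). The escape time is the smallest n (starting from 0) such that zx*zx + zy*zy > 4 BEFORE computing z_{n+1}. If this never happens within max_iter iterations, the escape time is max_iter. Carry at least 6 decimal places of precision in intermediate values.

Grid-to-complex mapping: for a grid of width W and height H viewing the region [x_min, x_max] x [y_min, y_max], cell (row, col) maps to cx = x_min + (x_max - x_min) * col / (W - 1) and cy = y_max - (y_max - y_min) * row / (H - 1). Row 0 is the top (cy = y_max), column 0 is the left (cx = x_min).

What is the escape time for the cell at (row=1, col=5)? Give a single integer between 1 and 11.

Answer: 11

Derivation:
z_0 = 0 + 0i, c = -0.5922 + -0.0020i
Iter 1: z = -0.5922 + -0.0020i, |z|^2 = 0.3507
Iter 2: z = -0.2415 + 0.0004i, |z|^2 = 0.0583
Iter 3: z = -0.5339 + -0.0022i, |z|^2 = 0.2851
Iter 4: z = -0.3072 + 0.0003i, |z|^2 = 0.0944
Iter 5: z = -0.4979 + -0.0022i, |z|^2 = 0.2479
Iter 6: z = -0.3444 + 0.0002i, |z|^2 = 0.1186
Iter 7: z = -0.4736 + -0.0021i, |z|^2 = 0.2243
Iter 8: z = -0.3679 + 0.0000i, |z|^2 = 0.1353
Iter 9: z = -0.4569 + -0.0020i, |z|^2 = 0.2087
Iter 10: z = -0.3835 + -0.0002i, |z|^2 = 0.1471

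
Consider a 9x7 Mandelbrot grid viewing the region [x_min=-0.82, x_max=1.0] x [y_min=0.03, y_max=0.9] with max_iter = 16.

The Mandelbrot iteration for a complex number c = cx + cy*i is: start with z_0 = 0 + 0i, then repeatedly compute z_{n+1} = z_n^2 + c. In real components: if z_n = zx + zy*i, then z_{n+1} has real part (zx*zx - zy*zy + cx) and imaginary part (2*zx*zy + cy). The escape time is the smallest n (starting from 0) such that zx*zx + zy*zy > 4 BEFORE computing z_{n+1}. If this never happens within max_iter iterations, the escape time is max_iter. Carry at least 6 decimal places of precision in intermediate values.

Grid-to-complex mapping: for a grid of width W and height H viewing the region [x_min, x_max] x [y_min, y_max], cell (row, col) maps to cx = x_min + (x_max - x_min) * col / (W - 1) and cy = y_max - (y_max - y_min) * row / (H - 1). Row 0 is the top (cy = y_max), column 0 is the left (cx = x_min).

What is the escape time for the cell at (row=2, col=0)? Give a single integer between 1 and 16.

Answer: 5

Derivation:
z_0 = 0 + 0i, c = -0.8200 + 0.6100i
Iter 1: z = -0.8200 + 0.6100i, |z|^2 = 1.0445
Iter 2: z = -0.5197 + -0.3904i, |z|^2 = 0.4225
Iter 3: z = -0.7023 + 1.0158i, |z|^2 = 1.5251
Iter 4: z = -1.3586 + -0.8168i, |z|^2 = 2.5129
Iter 5: z = 0.3585 + 2.8294i, |z|^2 = 8.1339
Escaped at iteration 5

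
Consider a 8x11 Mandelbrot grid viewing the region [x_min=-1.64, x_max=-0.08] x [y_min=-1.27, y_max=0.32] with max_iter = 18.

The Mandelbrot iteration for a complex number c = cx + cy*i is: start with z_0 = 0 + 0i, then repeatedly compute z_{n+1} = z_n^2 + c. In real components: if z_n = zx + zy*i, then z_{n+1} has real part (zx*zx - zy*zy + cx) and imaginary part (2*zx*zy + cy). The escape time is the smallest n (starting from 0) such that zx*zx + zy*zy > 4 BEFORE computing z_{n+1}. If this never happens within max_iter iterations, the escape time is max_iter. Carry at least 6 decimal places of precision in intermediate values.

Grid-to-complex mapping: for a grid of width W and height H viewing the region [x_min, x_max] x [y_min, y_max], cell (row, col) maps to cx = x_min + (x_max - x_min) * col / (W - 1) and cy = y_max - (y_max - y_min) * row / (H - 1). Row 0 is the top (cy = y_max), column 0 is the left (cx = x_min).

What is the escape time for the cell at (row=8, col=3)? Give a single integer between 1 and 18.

z_0 = 0 + 0i, c = -0.9714 + -0.9520i
Iter 1: z = -0.9714 + -0.9520i, |z|^2 = 1.8500
Iter 2: z = -0.9341 + 0.8976i, |z|^2 = 1.6782
Iter 3: z = -0.9046 + -2.6288i, |z|^2 = 7.7291
Escaped at iteration 3

Answer: 3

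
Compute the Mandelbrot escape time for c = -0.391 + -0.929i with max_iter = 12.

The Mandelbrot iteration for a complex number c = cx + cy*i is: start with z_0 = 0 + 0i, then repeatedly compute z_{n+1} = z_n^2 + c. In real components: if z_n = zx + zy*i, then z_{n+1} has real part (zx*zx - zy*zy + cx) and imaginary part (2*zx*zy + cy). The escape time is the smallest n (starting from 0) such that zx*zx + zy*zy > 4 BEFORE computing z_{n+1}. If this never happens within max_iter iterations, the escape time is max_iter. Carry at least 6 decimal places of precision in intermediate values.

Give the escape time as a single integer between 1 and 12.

z_0 = 0 + 0i, c = -0.3910 + -0.9290i
Iter 1: z = -0.3910 + -0.9290i, |z|^2 = 1.0159
Iter 2: z = -1.1012 + -0.2025i, |z|^2 = 1.2536
Iter 3: z = 0.7805 + -0.4830i, |z|^2 = 0.8425
Iter 4: z = -0.0150 + -1.6830i, |z|^2 = 2.8326
Iter 5: z = -3.2232 + -0.8784i, |z|^2 = 11.1604
Escaped at iteration 5

Answer: 5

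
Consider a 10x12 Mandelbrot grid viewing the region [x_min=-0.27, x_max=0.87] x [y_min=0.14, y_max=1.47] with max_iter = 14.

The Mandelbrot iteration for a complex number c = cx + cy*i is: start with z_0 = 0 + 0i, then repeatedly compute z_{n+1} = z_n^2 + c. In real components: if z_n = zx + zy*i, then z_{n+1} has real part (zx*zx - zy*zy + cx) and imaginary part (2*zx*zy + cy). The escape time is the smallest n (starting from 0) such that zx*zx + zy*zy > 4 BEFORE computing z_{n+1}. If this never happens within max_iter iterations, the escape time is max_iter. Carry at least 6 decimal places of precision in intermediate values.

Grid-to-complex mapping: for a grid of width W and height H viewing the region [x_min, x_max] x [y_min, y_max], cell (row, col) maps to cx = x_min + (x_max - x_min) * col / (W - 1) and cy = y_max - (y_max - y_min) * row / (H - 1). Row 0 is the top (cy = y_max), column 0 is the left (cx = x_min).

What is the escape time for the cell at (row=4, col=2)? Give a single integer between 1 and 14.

z_0 = 0 + 0i, c = -0.0167 + 0.9864i
Iter 1: z = -0.0167 + 0.9864i, |z|^2 = 0.9732
Iter 2: z = -0.9893 + 0.9535i, |z|^2 = 1.8879
Iter 3: z = 0.0529 + -0.9002i, |z|^2 = 0.8132
Iter 4: z = -0.8242 + 0.8911i, |z|^2 = 1.4734
Iter 5: z = -0.1313 + -0.4826i, |z|^2 = 0.2501
Iter 6: z = -0.2323 + 1.1131i, |z|^2 = 1.2930
Iter 7: z = -1.2018 + 0.4692i, |z|^2 = 1.6644
Iter 8: z = 1.2074 + -0.1414i, |z|^2 = 1.4778
Iter 9: z = 1.4211 + 0.6449i, |z|^2 = 2.4353
Iter 10: z = 1.5870 + 2.8192i, |z|^2 = 10.4662
Escaped at iteration 10

Answer: 10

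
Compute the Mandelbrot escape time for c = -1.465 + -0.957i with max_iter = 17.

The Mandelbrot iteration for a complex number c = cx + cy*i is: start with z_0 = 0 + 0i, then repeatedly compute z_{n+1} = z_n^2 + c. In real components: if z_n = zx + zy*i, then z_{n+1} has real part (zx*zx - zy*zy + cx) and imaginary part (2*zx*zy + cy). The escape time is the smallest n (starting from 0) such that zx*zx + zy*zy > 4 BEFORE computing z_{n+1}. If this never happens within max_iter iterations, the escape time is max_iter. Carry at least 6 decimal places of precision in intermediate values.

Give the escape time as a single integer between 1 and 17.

Answer: 3

Derivation:
z_0 = 0 + 0i, c = -1.4650 + -0.9570i
Iter 1: z = -1.4650 + -0.9570i, |z|^2 = 3.0621
Iter 2: z = -0.2346 + 1.8470i, |z|^2 = 3.4665
Iter 3: z = -4.8214 + -1.8237i, |z|^2 = 26.5718
Escaped at iteration 3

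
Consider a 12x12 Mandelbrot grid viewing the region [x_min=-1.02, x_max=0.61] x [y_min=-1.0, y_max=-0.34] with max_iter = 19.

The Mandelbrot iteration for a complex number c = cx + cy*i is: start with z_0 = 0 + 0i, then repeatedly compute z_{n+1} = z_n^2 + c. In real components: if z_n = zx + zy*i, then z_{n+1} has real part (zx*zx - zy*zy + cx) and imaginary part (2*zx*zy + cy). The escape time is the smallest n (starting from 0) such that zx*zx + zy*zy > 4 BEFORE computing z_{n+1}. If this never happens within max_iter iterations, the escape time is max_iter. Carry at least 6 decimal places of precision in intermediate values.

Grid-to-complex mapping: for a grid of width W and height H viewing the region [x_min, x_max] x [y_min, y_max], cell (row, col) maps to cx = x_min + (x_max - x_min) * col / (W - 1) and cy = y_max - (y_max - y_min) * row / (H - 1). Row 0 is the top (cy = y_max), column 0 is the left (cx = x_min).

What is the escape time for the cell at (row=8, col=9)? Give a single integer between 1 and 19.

Answer: 4

Derivation:
z_0 = 0 + 0i, c = 0.3136 + -0.8200i
Iter 1: z = 0.3136 + -0.8200i, |z|^2 = 0.7708
Iter 2: z = -0.2604 + -1.3344i, |z|^2 = 1.8483
Iter 3: z = -1.3991 + -0.1251i, |z|^2 = 1.9731
Iter 4: z = 2.2554 + -0.4700i, |z|^2 = 5.3079
Escaped at iteration 4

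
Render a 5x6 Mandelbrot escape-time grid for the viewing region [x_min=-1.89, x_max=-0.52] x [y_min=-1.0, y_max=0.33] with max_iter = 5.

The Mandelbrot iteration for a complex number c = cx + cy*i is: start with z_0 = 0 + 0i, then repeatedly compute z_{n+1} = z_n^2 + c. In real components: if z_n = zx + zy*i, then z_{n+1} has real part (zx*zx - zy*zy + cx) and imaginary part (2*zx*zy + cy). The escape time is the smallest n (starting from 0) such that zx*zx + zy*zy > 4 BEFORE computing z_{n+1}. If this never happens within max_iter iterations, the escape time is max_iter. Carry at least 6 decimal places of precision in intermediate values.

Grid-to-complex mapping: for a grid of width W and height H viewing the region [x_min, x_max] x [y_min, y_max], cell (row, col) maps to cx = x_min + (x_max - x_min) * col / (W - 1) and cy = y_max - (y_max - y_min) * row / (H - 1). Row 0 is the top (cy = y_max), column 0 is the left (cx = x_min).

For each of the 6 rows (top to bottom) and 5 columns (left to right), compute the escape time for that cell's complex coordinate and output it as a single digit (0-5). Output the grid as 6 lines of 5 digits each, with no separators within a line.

Answer: 34555
55555
45555
33555
13345
12334

Derivation:
(row=0, col=0): c = -1.8900 + 0.3300i → escape time 3
(row=0, col=1): c = -1.5475 + 0.3300i → escape time 4
(row=0, col=2): c = -1.2050 + 0.3300i → escape time 5
(row=0, col=3): c = -0.8625 + 0.3300i → escape time 5
(row=0, col=4): c = -0.5200 + 0.3300i → escape time 5
(row=1, col=0): c = -1.8900 + 0.0640i → escape time 5
(row=1, col=1): c = -1.5475 + 0.0640i → escape time 5
(row=1, col=2): c = -1.2050 + 0.0640i → escape time 5
(row=1, col=3): c = -0.8625 + 0.0640i → escape time 5
(row=1, col=4): c = -0.5200 + 0.0640i → escape time 5
(row=2, col=0): c = -1.8900 + -0.2020i → escape time 4
(row=2, col=1): c = -1.5475 + -0.2020i → escape time 5
(row=2, col=2): c = -1.2050 + -0.2020i → escape time 5
(row=2, col=3): c = -0.8625 + -0.2020i → escape time 5
(row=2, col=4): c = -0.5200 + -0.2020i → escape time 5
(row=3, col=0): c = -1.8900 + -0.4680i → escape time 3
(row=3, col=1): c = -1.5475 + -0.4680i → escape time 3
(row=3, col=2): c = -1.2050 + -0.4680i → escape time 5
(row=3, col=3): c = -0.8625 + -0.4680i → escape time 5
(row=3, col=4): c = -0.5200 + -0.4680i → escape time 5
(row=4, col=0): c = -1.8900 + -0.7340i → escape time 1
(row=4, col=1): c = -1.5475 + -0.7340i → escape time 3
(row=4, col=2): c = -1.2050 + -0.7340i → escape time 3
(row=4, col=3): c = -0.8625 + -0.7340i → escape time 4
(row=4, col=4): c = -0.5200 + -0.7340i → escape time 5
(row=5, col=0): c = -1.8900 + -1.0000i → escape time 1
(row=5, col=1): c = -1.5475 + -1.0000i → escape time 2
(row=5, col=2): c = -1.2050 + -1.0000i → escape time 3
(row=5, col=3): c = -0.8625 + -1.0000i → escape time 3
(row=5, col=4): c = -0.5200 + -1.0000i → escape time 4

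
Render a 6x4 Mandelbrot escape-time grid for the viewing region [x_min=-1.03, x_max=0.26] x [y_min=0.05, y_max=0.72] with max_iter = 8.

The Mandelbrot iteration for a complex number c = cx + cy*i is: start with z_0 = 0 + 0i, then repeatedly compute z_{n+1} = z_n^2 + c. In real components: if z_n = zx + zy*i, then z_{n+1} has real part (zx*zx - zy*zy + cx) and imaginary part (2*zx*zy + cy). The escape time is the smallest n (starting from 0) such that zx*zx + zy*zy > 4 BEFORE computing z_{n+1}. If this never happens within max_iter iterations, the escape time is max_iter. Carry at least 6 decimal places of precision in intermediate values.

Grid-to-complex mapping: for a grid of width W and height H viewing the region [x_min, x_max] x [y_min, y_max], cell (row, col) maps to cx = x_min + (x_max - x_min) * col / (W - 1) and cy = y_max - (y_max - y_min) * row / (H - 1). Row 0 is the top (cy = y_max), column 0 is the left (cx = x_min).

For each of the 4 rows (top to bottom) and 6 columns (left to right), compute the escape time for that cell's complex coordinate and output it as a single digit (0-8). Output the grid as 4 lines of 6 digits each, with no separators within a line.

(row=0, col=0): c = -1.0300 + 0.7200i → escape time 3
(row=0, col=1): c = -0.7720 + 0.7200i → escape time 4
(row=0, col=2): c = -0.5140 + 0.7200i → escape time 7
(row=0, col=3): c = -0.2560 + 0.7200i → escape time 8
(row=0, col=4): c = 0.0020 + 0.7200i → escape time 8
(row=0, col=5): c = 0.2600 + 0.7200i → escape time 6
(row=1, col=0): c = -1.0300 + 0.4967i → escape time 5
(row=1, col=1): c = -0.7720 + 0.4967i → escape time 6
(row=1, col=2): c = -0.5140 + 0.4967i → escape time 8
(row=1, col=3): c = -0.2560 + 0.4967i → escape time 8
(row=1, col=4): c = 0.0020 + 0.4967i → escape time 8
(row=1, col=5): c = 0.2600 + 0.4967i → escape time 8
(row=2, col=0): c = -1.0300 + 0.2733i → escape time 8
(row=2, col=1): c = -0.7720 + 0.2733i → escape time 8
(row=2, col=2): c = -0.5140 + 0.2733i → escape time 8
(row=2, col=3): c = -0.2560 + 0.2733i → escape time 8
(row=2, col=4): c = 0.0020 + 0.2733i → escape time 8
(row=2, col=5): c = 0.2600 + 0.2733i → escape time 8
(row=3, col=0): c = -1.0300 + 0.0500i → escape time 8
(row=3, col=1): c = -0.7720 + 0.0500i → escape time 8
(row=3, col=2): c = -0.5140 + 0.0500i → escape time 8
(row=3, col=3): c = -0.2560 + 0.0500i → escape time 8
(row=3, col=4): c = 0.0020 + 0.0500i → escape time 8
(row=3, col=5): c = 0.2600 + 0.0500i → escape time 8

Answer: 347886
568888
888888
888888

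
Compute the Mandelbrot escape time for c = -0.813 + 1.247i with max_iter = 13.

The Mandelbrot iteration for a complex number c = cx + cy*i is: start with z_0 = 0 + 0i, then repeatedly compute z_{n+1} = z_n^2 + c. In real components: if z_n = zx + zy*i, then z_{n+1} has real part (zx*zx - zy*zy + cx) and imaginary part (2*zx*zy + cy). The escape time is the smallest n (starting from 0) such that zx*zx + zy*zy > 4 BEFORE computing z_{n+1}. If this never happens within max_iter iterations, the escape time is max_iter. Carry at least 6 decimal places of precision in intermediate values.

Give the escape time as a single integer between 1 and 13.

Answer: 3

Derivation:
z_0 = 0 + 0i, c = -0.8130 + 1.2470i
Iter 1: z = -0.8130 + 1.2470i, |z|^2 = 2.2160
Iter 2: z = -1.7070 + -0.7806i, |z|^2 = 3.5234
Iter 3: z = 1.4916 + 3.9121i, |z|^2 = 17.5295
Escaped at iteration 3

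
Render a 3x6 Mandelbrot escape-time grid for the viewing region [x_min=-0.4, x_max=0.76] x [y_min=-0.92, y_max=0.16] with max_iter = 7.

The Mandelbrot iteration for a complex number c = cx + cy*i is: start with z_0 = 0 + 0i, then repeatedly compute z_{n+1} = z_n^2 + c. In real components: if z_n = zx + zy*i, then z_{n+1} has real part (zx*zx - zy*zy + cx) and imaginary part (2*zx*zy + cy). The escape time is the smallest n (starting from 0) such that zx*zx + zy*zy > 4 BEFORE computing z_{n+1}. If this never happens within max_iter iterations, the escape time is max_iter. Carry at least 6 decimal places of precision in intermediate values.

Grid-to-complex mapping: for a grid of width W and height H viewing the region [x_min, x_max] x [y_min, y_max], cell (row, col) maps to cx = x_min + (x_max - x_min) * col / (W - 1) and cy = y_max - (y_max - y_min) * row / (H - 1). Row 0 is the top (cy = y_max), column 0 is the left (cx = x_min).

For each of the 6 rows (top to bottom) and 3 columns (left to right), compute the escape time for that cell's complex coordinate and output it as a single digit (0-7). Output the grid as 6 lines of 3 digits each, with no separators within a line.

(row=0, col=0): c = -0.4000 + 0.1600i → escape time 7
(row=0, col=1): c = 0.1800 + 0.1600i → escape time 7
(row=0, col=2): c = 0.7600 + 0.1600i → escape time 3
(row=1, col=0): c = -0.4000 + -0.0560i → escape time 7
(row=1, col=1): c = 0.1800 + -0.0560i → escape time 7
(row=1, col=2): c = 0.7600 + -0.0560i → escape time 3
(row=2, col=0): c = -0.4000 + -0.2720i → escape time 7
(row=2, col=1): c = 0.1800 + -0.2720i → escape time 7
(row=2, col=2): c = 0.7600 + -0.2720i → escape time 3
(row=3, col=0): c = -0.4000 + -0.4880i → escape time 7
(row=3, col=1): c = 0.1800 + -0.4880i → escape time 7
(row=3, col=2): c = 0.7600 + -0.4880i → escape time 3
(row=4, col=0): c = -0.4000 + -0.7040i → escape time 7
(row=4, col=1): c = 0.1800 + -0.7040i → escape time 7
(row=4, col=2): c = 0.7600 + -0.7040i → escape time 3
(row=5, col=0): c = -0.4000 + -0.9200i → escape time 5
(row=5, col=1): c = 0.1800 + -0.9200i → escape time 4
(row=5, col=2): c = 0.7600 + -0.9200i → escape time 2

Answer: 773
773
773
773
773
542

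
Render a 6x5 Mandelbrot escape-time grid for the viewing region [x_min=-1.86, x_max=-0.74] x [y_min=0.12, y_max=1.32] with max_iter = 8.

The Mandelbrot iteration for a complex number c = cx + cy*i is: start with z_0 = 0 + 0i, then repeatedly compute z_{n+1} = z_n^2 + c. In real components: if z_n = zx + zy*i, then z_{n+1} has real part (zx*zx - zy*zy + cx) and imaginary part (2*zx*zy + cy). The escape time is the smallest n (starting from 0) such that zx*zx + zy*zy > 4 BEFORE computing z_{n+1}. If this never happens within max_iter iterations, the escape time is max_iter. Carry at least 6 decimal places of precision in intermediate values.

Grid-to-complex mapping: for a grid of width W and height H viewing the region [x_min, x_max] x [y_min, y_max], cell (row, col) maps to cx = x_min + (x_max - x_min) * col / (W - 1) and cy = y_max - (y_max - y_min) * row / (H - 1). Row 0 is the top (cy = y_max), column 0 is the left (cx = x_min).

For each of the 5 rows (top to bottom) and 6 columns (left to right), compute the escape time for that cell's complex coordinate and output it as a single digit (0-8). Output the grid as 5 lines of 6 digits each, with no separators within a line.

Answer: 112222
123333
233344
334668
468888

Derivation:
(row=0, col=0): c = -1.8600 + 1.3200i → escape time 1
(row=0, col=1): c = -1.6360 + 1.3200i → escape time 1
(row=0, col=2): c = -1.4120 + 1.3200i → escape time 2
(row=0, col=3): c = -1.1880 + 1.3200i → escape time 2
(row=0, col=4): c = -0.9640 + 1.3200i → escape time 2
(row=0, col=5): c = -0.7400 + 1.3200i → escape time 2
(row=1, col=0): c = -1.8600 + 1.0200i → escape time 1
(row=1, col=1): c = -1.6360 + 1.0200i → escape time 2
(row=1, col=2): c = -1.4120 + 1.0200i → escape time 3
(row=1, col=3): c = -1.1880 + 1.0200i → escape time 3
(row=1, col=4): c = -0.9640 + 1.0200i → escape time 3
(row=1, col=5): c = -0.7400 + 1.0200i → escape time 3
(row=2, col=0): c = -1.8600 + 0.7200i → escape time 2
(row=2, col=1): c = -1.6360 + 0.7200i → escape time 3
(row=2, col=2): c = -1.4120 + 0.7200i → escape time 3
(row=2, col=3): c = -1.1880 + 0.7200i → escape time 3
(row=2, col=4): c = -0.9640 + 0.7200i → escape time 4
(row=2, col=5): c = -0.7400 + 0.7200i → escape time 4
(row=3, col=0): c = -1.8600 + 0.4200i → escape time 3
(row=3, col=1): c = -1.6360 + 0.4200i → escape time 3
(row=3, col=2): c = -1.4120 + 0.4200i → escape time 4
(row=3, col=3): c = -1.1880 + 0.4200i → escape time 6
(row=3, col=4): c = -0.9640 + 0.4200i → escape time 6
(row=3, col=5): c = -0.7400 + 0.4200i → escape time 8
(row=4, col=0): c = -1.8600 + 0.1200i → escape time 4
(row=4, col=1): c = -1.6360 + 0.1200i → escape time 6
(row=4, col=2): c = -1.4120 + 0.1200i → escape time 8
(row=4, col=3): c = -1.1880 + 0.1200i → escape time 8
(row=4, col=4): c = -0.9640 + 0.1200i → escape time 8
(row=4, col=5): c = -0.7400 + 0.1200i → escape time 8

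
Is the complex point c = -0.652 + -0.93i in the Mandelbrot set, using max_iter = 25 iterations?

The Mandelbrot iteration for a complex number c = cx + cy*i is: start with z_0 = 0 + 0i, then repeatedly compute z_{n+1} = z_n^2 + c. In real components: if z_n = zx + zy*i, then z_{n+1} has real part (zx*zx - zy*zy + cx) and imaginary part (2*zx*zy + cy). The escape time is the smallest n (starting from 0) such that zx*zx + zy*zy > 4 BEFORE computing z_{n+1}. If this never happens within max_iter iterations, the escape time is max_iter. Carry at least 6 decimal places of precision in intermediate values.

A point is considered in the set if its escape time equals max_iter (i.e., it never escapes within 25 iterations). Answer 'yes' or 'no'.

Answer: no

Derivation:
z_0 = 0 + 0i, c = -0.6520 + -0.9300i
Iter 1: z = -0.6520 + -0.9300i, |z|^2 = 1.2900
Iter 2: z = -1.0918 + 0.2827i, |z|^2 = 1.2719
Iter 3: z = 0.4601 + -1.5473i, |z|^2 = 2.6060
Iter 4: z = -2.8346 + -2.3538i, |z|^2 = 13.5754
Escaped at iteration 4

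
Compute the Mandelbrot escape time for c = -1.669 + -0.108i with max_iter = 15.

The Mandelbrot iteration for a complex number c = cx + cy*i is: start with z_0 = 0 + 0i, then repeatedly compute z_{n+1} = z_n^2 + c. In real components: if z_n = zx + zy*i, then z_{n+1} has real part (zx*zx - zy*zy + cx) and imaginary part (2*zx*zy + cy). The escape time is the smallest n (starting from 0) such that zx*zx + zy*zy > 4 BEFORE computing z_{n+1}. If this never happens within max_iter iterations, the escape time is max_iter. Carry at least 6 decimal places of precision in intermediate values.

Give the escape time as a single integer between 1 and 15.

Answer: 6

Derivation:
z_0 = 0 + 0i, c = -1.6690 + -0.1080i
Iter 1: z = -1.6690 + -0.1080i, |z|^2 = 2.7972
Iter 2: z = 1.1049 + 0.2525i, |z|^2 = 1.2846
Iter 3: z = -0.5120 + 0.4500i, |z|^2 = 0.4646
Iter 4: z = -1.6094 + -0.5687i, |z|^2 = 2.9136
Iter 5: z = 0.5976 + 1.7227i, |z|^2 = 3.3247
Iter 6: z = -4.2794 + 1.9510i, |z|^2 = 22.1196
Escaped at iteration 6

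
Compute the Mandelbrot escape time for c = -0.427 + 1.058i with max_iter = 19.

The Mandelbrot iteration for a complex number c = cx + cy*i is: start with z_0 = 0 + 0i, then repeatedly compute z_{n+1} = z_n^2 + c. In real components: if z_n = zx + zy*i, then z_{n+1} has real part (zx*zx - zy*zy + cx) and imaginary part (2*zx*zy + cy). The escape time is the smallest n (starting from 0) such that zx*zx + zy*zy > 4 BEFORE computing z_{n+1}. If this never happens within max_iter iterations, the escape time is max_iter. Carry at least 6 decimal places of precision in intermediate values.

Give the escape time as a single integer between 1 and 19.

z_0 = 0 + 0i, c = -0.4270 + 1.0580i
Iter 1: z = -0.4270 + 1.0580i, |z|^2 = 1.3017
Iter 2: z = -1.3640 + 0.1545i, |z|^2 = 1.8845
Iter 3: z = 1.4097 + 0.6366i, |z|^2 = 2.3926
Iter 4: z = 1.1551 + 2.8529i, |z|^2 = 9.4731
Escaped at iteration 4

Answer: 4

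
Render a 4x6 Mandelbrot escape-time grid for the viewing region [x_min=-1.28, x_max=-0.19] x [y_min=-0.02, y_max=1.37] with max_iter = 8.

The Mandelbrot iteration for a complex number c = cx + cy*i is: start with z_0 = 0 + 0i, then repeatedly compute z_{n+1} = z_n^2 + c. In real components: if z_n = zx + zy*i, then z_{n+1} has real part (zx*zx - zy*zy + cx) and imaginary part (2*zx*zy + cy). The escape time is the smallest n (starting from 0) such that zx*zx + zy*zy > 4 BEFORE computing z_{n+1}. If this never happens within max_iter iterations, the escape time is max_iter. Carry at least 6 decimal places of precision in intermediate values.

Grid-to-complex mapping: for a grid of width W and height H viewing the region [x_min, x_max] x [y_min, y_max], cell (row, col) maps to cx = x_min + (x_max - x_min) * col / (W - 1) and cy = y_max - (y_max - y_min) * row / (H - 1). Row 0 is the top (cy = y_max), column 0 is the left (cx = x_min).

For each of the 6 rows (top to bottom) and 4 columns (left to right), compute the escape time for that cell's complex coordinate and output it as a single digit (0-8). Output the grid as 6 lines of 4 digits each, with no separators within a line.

(row=0, col=0): c = -1.2800 + 1.3700i → escape time 2
(row=0, col=1): c = -0.9167 + 1.3700i → escape time 2
(row=0, col=2): c = -0.5533 + 1.3700i → escape time 2
(row=0, col=3): c = -0.1900 + 1.3700i → escape time 2
(row=1, col=0): c = -1.2800 + 1.0920i → escape time 3
(row=1, col=1): c = -0.9167 + 1.0920i → escape time 3
(row=1, col=2): c = -0.5533 + 1.0920i → escape time 3
(row=1, col=3): c = -0.1900 + 1.0920i → escape time 8
(row=2, col=0): c = -1.2800 + 0.8140i → escape time 3
(row=2, col=1): c = -0.9167 + 0.8140i → escape time 4
(row=2, col=2): c = -0.5533 + 0.8140i → escape time 5
(row=2, col=3): c = -0.1900 + 0.8140i → escape time 8
(row=3, col=0): c = -1.2800 + 0.5360i → escape time 3
(row=3, col=1): c = -0.9167 + 0.5360i → escape time 5
(row=3, col=2): c = -0.5533 + 0.5360i → escape time 8
(row=3, col=3): c = -0.1900 + 0.5360i → escape time 8
(row=4, col=0): c = -1.2800 + 0.2580i → escape time 8
(row=4, col=1): c = -0.9167 + 0.2580i → escape time 8
(row=4, col=2): c = -0.5533 + 0.2580i → escape time 8
(row=4, col=3): c = -0.1900 + 0.2580i → escape time 8
(row=5, col=0): c = -1.2800 + -0.0200i → escape time 8
(row=5, col=1): c = -0.9167 + -0.0200i → escape time 8
(row=5, col=2): c = -0.5533 + -0.0200i → escape time 8
(row=5, col=3): c = -0.1900 + -0.0200i → escape time 8

Answer: 2222
3338
3458
3588
8888
8888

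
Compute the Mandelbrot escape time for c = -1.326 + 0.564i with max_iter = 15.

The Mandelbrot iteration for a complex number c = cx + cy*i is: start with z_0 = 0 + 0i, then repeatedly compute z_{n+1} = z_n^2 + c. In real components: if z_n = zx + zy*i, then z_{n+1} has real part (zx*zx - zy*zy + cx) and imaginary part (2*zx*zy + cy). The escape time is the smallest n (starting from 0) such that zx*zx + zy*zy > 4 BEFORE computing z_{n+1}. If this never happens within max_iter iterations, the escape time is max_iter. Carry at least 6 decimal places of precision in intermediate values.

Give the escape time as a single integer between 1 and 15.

z_0 = 0 + 0i, c = -1.3260 + 0.5640i
Iter 1: z = -1.3260 + 0.5640i, |z|^2 = 2.0764
Iter 2: z = 0.1142 + -0.9317i, |z|^2 = 0.8812
Iter 3: z = -2.1811 + 0.3512i, |z|^2 = 4.8805
Escaped at iteration 3

Answer: 3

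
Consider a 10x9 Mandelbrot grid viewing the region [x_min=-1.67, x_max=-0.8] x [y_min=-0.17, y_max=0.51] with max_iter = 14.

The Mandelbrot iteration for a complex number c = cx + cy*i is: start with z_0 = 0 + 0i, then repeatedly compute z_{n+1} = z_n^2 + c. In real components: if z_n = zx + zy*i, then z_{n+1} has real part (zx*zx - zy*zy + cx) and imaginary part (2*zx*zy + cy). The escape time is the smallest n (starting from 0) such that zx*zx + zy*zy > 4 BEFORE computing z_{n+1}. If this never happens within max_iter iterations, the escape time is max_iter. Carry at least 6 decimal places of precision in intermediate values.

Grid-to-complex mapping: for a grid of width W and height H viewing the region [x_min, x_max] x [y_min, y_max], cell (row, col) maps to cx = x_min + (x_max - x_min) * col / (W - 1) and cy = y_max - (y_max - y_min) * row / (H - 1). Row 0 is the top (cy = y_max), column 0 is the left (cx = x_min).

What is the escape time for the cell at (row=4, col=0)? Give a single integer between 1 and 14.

z_0 = 0 + 0i, c = -1.6700 + 0.1700i
Iter 1: z = -1.6700 + 0.1700i, |z|^2 = 2.8178
Iter 2: z = 1.0900 + -0.3978i, |z|^2 = 1.3463
Iter 3: z = -0.6401 + -0.6972i, |z|^2 = 0.8959
Iter 4: z = -1.7463 + 1.0626i, |z|^2 = 4.1788
Escaped at iteration 4

Answer: 4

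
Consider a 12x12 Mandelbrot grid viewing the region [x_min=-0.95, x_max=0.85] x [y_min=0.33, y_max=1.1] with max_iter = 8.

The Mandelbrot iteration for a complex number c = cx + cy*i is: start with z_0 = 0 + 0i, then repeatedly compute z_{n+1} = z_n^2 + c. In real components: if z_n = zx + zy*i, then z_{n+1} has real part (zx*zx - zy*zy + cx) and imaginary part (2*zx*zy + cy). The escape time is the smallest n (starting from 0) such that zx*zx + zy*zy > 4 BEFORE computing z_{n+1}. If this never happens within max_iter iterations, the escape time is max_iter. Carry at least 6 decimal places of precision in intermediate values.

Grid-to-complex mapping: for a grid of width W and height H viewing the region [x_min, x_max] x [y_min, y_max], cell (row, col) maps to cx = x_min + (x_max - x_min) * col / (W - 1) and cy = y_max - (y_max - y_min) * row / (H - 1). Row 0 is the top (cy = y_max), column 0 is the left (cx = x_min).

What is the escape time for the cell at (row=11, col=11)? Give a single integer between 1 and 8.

Answer: 3

Derivation:
z_0 = 0 + 0i, c = 0.8500 + 0.3300i
Iter 1: z = 0.8500 + 0.3300i, |z|^2 = 0.8314
Iter 2: z = 1.4636 + 0.8910i, |z|^2 = 2.9360
Iter 3: z = 2.1982 + 2.9381i, |z|^2 = 13.4649
Escaped at iteration 3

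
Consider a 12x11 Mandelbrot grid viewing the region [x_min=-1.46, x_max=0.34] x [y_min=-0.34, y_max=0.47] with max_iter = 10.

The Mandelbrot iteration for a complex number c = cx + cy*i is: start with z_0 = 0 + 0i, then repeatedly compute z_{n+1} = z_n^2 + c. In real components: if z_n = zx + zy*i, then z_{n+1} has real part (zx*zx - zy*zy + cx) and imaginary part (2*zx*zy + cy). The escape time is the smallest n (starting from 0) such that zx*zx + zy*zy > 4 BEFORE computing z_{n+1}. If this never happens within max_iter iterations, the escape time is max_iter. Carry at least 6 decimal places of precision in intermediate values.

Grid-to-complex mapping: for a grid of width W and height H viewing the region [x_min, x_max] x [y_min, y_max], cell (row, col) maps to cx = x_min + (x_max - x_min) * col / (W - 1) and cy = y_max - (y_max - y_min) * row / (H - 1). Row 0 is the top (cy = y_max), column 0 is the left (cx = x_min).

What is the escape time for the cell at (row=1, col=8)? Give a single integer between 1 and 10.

z_0 = 0 + 0i, c = -0.1509 + 0.3890i
Iter 1: z = -0.1509 + 0.3890i, |z|^2 = 0.1741
Iter 2: z = -0.2795 + 0.2716i, |z|^2 = 0.1519
Iter 3: z = -0.1466 + 0.2372i, |z|^2 = 0.0777
Iter 4: z = -0.1857 + 0.3195i, |z|^2 = 0.1365
Iter 5: z = -0.2185 + 0.2704i, |z|^2 = 0.1208
Iter 6: z = -0.1763 + 0.2709i, |z|^2 = 0.1044
Iter 7: z = -0.1932 + 0.2935i, |z|^2 = 0.1235
Iter 8: z = -0.1997 + 0.2756i, |z|^2 = 0.1158
Iter 9: z = -0.1870 + 0.2789i, |z|^2 = 0.1127

Answer: 10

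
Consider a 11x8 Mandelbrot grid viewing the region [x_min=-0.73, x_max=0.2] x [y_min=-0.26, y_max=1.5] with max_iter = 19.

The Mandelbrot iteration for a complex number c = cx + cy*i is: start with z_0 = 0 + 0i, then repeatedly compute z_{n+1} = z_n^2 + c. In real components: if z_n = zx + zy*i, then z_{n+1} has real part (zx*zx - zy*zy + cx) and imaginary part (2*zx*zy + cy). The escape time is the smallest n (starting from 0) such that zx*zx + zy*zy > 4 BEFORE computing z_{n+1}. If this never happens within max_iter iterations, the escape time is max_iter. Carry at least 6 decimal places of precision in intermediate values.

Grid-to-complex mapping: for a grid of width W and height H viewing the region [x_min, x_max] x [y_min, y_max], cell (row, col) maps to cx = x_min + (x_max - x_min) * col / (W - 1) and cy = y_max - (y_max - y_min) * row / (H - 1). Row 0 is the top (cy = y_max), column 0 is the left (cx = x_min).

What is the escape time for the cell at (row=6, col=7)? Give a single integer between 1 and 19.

z_0 = 0 + 0i, c = -0.0790 + -0.0086i
Iter 1: z = -0.0790 + -0.0086i, |z|^2 = 0.0063
Iter 2: z = -0.0728 + -0.0072i, |z|^2 = 0.0054
Iter 3: z = -0.0737 + -0.0075i, |z|^2 = 0.0055
Iter 4: z = -0.0736 + -0.0075i, |z|^2 = 0.0055
Iter 5: z = -0.0736 + -0.0075i, |z|^2 = 0.0055
Iter 6: z = -0.0736 + -0.0075i, |z|^2 = 0.0055
Iter 7: z = -0.0736 + -0.0075i, |z|^2 = 0.0055
Iter 8: z = -0.0736 + -0.0075i, |z|^2 = 0.0055
Iter 9: z = -0.0736 + -0.0075i, |z|^2 = 0.0055
Iter 10: z = -0.0736 + -0.0075i, |z|^2 = 0.0055
Iter 11: z = -0.0736 + -0.0075i, |z|^2 = 0.0055
Iter 12: z = -0.0736 + -0.0075i, |z|^2 = 0.0055
Iter 13: z = -0.0736 + -0.0075i, |z|^2 = 0.0055
Iter 14: z = -0.0736 + -0.0075i, |z|^2 = 0.0055
Iter 15: z = -0.0736 + -0.0075i, |z|^2 = 0.0055
Iter 16: z = -0.0736 + -0.0075i, |z|^2 = 0.0055
Iter 17: z = -0.0736 + -0.0075i, |z|^2 = 0.0055
Iter 18: z = -0.0736 + -0.0075i, |z|^2 = 0.0055

Answer: 19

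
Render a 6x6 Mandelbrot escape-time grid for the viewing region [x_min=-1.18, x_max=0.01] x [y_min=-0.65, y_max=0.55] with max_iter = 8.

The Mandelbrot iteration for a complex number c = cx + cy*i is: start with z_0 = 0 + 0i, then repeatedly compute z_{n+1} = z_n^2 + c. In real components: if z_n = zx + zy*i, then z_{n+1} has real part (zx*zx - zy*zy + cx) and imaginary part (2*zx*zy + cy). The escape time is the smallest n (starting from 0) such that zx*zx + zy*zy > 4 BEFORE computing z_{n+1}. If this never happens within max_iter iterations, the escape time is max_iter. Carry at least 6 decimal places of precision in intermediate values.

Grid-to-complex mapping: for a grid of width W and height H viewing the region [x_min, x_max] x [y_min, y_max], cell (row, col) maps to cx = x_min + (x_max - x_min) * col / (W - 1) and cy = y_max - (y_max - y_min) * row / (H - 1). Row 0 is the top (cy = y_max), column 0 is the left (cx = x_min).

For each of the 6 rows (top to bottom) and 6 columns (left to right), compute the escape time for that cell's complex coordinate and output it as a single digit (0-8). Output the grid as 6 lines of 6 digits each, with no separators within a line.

Answer: 456888
888888
888888
888888
678888
346888

Derivation:
(row=0, col=0): c = -1.1800 + 0.5500i → escape time 4
(row=0, col=1): c = -0.9420 + 0.5500i → escape time 5
(row=0, col=2): c = -0.7040 + 0.5500i → escape time 6
(row=0, col=3): c = -0.4660 + 0.5500i → escape time 8
(row=0, col=4): c = -0.2280 + 0.5500i → escape time 8
(row=0, col=5): c = 0.0100 + 0.5500i → escape time 8
(row=1, col=0): c = -1.1800 + 0.3100i → escape time 8
(row=1, col=1): c = -0.9420 + 0.3100i → escape time 8
(row=1, col=2): c = -0.7040 + 0.3100i → escape time 8
(row=1, col=3): c = -0.4660 + 0.3100i → escape time 8
(row=1, col=4): c = -0.2280 + 0.3100i → escape time 8
(row=1, col=5): c = 0.0100 + 0.3100i → escape time 8
(row=2, col=0): c = -1.1800 + 0.0700i → escape time 8
(row=2, col=1): c = -0.9420 + 0.0700i → escape time 8
(row=2, col=2): c = -0.7040 + 0.0700i → escape time 8
(row=2, col=3): c = -0.4660 + 0.0700i → escape time 8
(row=2, col=4): c = -0.2280 + 0.0700i → escape time 8
(row=2, col=5): c = 0.0100 + 0.0700i → escape time 8
(row=3, col=0): c = -1.1800 + -0.1700i → escape time 8
(row=3, col=1): c = -0.9420 + -0.1700i → escape time 8
(row=3, col=2): c = -0.7040 + -0.1700i → escape time 8
(row=3, col=3): c = -0.4660 + -0.1700i → escape time 8
(row=3, col=4): c = -0.2280 + -0.1700i → escape time 8
(row=3, col=5): c = 0.0100 + -0.1700i → escape time 8
(row=4, col=0): c = -1.1800 + -0.4100i → escape time 6
(row=4, col=1): c = -0.9420 + -0.4100i → escape time 7
(row=4, col=2): c = -0.7040 + -0.4100i → escape time 8
(row=4, col=3): c = -0.4660 + -0.4100i → escape time 8
(row=4, col=4): c = -0.2280 + -0.4100i → escape time 8
(row=4, col=5): c = 0.0100 + -0.4100i → escape time 8
(row=5, col=0): c = -1.1800 + -0.6500i → escape time 3
(row=5, col=1): c = -0.9420 + -0.6500i → escape time 4
(row=5, col=2): c = -0.7040 + -0.6500i → escape time 6
(row=5, col=3): c = -0.4660 + -0.6500i → escape time 8
(row=5, col=4): c = -0.2280 + -0.6500i → escape time 8
(row=5, col=5): c = 0.0100 + -0.6500i → escape time 8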